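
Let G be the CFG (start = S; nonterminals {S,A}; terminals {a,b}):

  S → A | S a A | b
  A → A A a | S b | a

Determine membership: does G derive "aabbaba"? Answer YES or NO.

CNF form of G:
  S -> A X3 | S T1 | S X4 | a | b
  A -> A X2 | S T1 | a
  T0 -> a
  T1 -> b
  X2 -> A T0
  X3 -> A T0
  X4 -> T0 A

CYK fill:
  T[0,0] 'a' = {A,S,T0}  orig:{A,S}
  T[1,1] 'a' = {A,S,T0}  orig:{A,S}
  T[2,2] 'b' = {S,T1}  orig:{S}
  T[3,3] 'b' = {S,T1}  orig:{S}
  T[4,4] 'a' = {A,S,T0}  orig:{A,S}
  T[5,5] 'b' = {S,T1}  orig:{S}
  T[6,6] 'a' = {A,S,T0}  orig:{A,S}
  T[0,1] 'aa' = {X2,X3,X4}  orig:{}
  T[1,2] 'ab' = {A,S}
  T[2,3] 'bb' = {A,S}
  T[3,4] 'ba' = ∅
  T[4,5] 'ab' = {A,S}
  T[5,6] 'ba' = ∅
  T[0,2] 'aab' = {X4}  orig:{}
  T[1,3] 'abb' = {A,S,X4}  orig:{A,S}
  T[2,4] 'bba' = {X2,X3}  orig:{}
  T[3,5] 'bab' = ∅
  T[4,6] 'aba' = {X2,X3}  orig:{}
  T[0,3] 'aabb' = {S,X4}  orig:{S}
  T[1,4] 'abba' = {A,S,X2,X3}  orig:{A,S}
  T[2,5] 'bbab' = ∅
  T[3,6] 'baba' = ∅
  T[0,4] 'aabba' = {A,S,X4}  orig:{A,S}
  T[1,5] 'abbab' = {A,S}
  T[2,6] 'bbaba' = {A,S}
  T[0,5] 'aabbab' = {A,S,X4}  orig:{A,S}
  T[1,6] 'abbaba' = {A,S,X2,X3,X4}  orig:{A,S}
  T[0,6] 'aabbaba' = {A,S,X2,X3,X4}  orig:{A,S}

S ∈ T[0,6] ⇒ YES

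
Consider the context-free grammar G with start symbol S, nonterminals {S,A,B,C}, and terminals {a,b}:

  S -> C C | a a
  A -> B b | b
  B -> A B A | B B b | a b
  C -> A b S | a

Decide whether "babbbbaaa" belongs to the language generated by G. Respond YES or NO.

CNF form of G:
  S -> C C | T1 T1
  A -> B T0 | b
  B -> A X2 | B X3 | T1 T0
  C -> A X4 | a
  T0 -> b
  T1 -> a
  X2 -> B A
  X3 -> B T0
  X4 -> T0 S

CYK fill:
  T[0,0] 'b' = {A,T0}  orig:{A}
  T[1,1] 'a' = {C,T1}  orig:{C}
  T[2,2] 'b' = {A,T0}  orig:{A}
  T[3,3] 'b' = {A,T0}  orig:{A}
  T[4,4] 'b' = {A,T0}  orig:{A}
  T[5,5] 'b' = {A,T0}  orig:{A}
  T[6,6] 'a' = {C,T1}  orig:{C}
  T[7,7] 'a' = {C,T1}  orig:{C}
  T[8,8] 'a' = {C,T1}  orig:{C}
  T[0,1] 'ba' = ∅
  T[1,2] 'ab' = {B}
  T[2,3] 'bb' = ∅
  T[3,4] 'bb' = ∅
  T[4,5] 'bb' = ∅
  T[5,6] 'ba' = ∅
  T[6,7] 'aa' = {S}
  T[7,8] 'aa' = {S}
  T[0,2] 'bab' = ∅
  T[1,3] 'abb' = {A,X2,X3}  orig:{A}
  T[2,4] 'bbb' = ∅
  T[3,5] 'bbb' = ∅
  T[4,6] 'bba' = ∅
  T[5,7] 'baa' = {X4}  orig:{}
  T[6,8] 'aaa' = ∅
  T[0,3] 'babb' = {B}
  T[1,4] 'abbb' = ∅
  T[2,5] 'bbbb' = ∅
  T[3,6] 'bbba' = ∅
  T[4,7] 'bbaa' = {C}
  T[5,8] 'baaa' = ∅
  T[0,4] 'babbb' = {A,X2,X3}  orig:{A}
  T[1,5] 'abbbb' = ∅
  T[2,6] 'bbbba' = ∅
  T[3,7] 'bbbaa' = ∅
  T[4,8] 'bbaaa' = {S}
  T[0,5] 'babbbb' = ∅
  T[1,6] 'abbbba' = ∅
  T[2,7] 'bbbbaa' = ∅
  T[3,8] 'bbbaaa' = {X4}  orig:{}
  T[0,6] 'babbbba' = ∅
  T[1,7] 'abbbbaa' = ∅
  T[2,8] 'bbbbaaa' = {C}
  T[0,7] 'babbbbaa' = {C}
  T[1,8] 'abbbbaaa' = {S}
  T[0,8] 'babbbbaaa' = {S,X4}  orig:{S}

S ∈ T[0,8] ⇒ YES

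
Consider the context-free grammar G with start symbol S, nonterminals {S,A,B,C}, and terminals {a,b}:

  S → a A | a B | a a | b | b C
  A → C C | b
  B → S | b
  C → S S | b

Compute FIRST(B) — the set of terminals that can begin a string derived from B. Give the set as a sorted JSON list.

FIRST iteration:
pass 1:
  A via A→b: +{b}
  B via B→b: +{b}
  C via C→b: +{b}
  S via S→a A: +{a}
  S via S→b: +{b}
  S: {a,b}  A: {b}  B: {b}  C: {b}
pass 2:
  B via B→S: +{a}
  C via C→S S: +{a}
  S: {a,b}  A: {b}  B: {a,b}  C: {a,b}
pass 3:
  A via A→C C: +{a}
  S: {a,b}  A: {a,b}  B: {a,b}  C: {a,b}
pass 4: done
  S: {a,b}  A: {a,b}  B: {a,b}  C: {a,b}

FIRST(B) = ["a", "b"]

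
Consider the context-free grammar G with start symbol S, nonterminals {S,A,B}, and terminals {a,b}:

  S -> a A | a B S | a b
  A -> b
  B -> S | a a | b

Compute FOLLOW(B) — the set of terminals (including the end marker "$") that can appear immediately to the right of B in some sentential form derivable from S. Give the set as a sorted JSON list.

FIRST iteration:
round 1:
  A via A→b: +{b}
  B via B→a a: +{a}
  B via B→b: +{b}
  S via S→a A: +{a}
  FIRST(S)={a}  FIRST(A)={b}  FIRST(B)={a,b}
round 2: (no change)
  FIRST(S)={a}  FIRST(A)={b}  FIRST(B)={a,b}

FOLLOW iteration:
FOLLOW(S) := {$}
[1]
  S→a A: FOLLOW(A) ⊇ FOLLOW(S) ⊇ {$}; new: +{$}
  S→a B S: FOLLOW(B) ⊇ FIRST(S) = {a}; new: +{a}
  S: {$}  A: {$}  B: {a}
[2]
  B→S: FOLLOW(S) ⊇ FOLLOW(B) ⊇ {a}; new: +{a}
  S→a A: FOLLOW(A) ⊇ FOLLOW(S) ⊇ {$,a}; new: +{a}
  S: {$,a}  A: {$,a}  B: {a}
[3] (no change)
  S: {$,a}  A: {$,a}  B: {a}

FOLLOW(B) = ["a"]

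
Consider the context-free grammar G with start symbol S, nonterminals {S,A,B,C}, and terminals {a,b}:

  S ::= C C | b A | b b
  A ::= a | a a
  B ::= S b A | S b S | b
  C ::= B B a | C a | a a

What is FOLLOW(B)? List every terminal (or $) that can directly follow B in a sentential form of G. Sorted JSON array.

FIRST iteration:
iter 1:
  A via A→a: +{a}
  B via B→b: +{b}
  C via C→B B a: +{b}
  C via C→a a: +{a}
  S via S→C C: +{a,b}
  FIRST[S]={a,b}  FIRST[A]={a}  FIRST[B]={b}  FIRST[C]={a,b}
iter 2:
  B via B→S b A: +{a}
  FIRST[S]={a,b}  FIRST[A]={a}  FIRST[B]={a,b}  FIRST[C]={a,b}
iter 3: — fixpoint
  FIRST[S]={a,b}  FIRST[A]={a}  FIRST[B]={a,b}  FIRST[C]={a,b}

FOLLOW iteration:
initialize: $ ∈ FOLLOW(S)
round 1:
  B→S b A: FOLLOW(S) ⊇ FIRST(b) = {b}; new: +{b}
  C→B B a: FOLLOW(B) ⊇ FIRST(B) = {a,b}; new: +{a,b}
  C→C a: FOLLOW(C) ⊇ FIRST(a) = {a}; new: +{a}
  S→C C: FOLLOW(C) ⊇ FIRST(C) = {a,b}; new: +{b}
  S→C C: FOLLOW(C) ⊇ FOLLOW(S) ⊇ {$,b}; new: +{$}
  S→b A: FOLLOW(A) ⊇ FOLLOW(S) ⊇ {$,b}; new: +{$,b}
  S: {$,b}  A: {$,b}  B: {a,b}  C: {$,a,b}
round 2:
  B→S b A: FOLLOW(A) ⊇ FOLLOW(B) ⊇ {a,b}; new: +{a}
  B→S b S: FOLLOW(S) ⊇ FOLLOW(B) ⊇ {a,b}; new: +{a}
  S: {$,a,b}  A: {$,a,b}  B: {a,b}  C: {$,a,b}
round 3: (stable)
  S: {$,a,b}  A: {$,a,b}  B: {a,b}  C: {$,a,b}

FOLLOW(B) = ["a", "b"]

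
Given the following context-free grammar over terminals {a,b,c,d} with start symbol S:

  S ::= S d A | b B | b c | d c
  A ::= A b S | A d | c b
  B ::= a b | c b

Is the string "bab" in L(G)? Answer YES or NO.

CNF form of G:
  S -> S X5 | T0 B | T0 T2 | T1 T2
  A -> A T1 | A X4 | T2 T0
  B -> T2 T0 | T3 T0
  T0 -> b
  T1 -> d
  T2 -> c
  T3 -> a
  X4 -> T0 S
  X5 -> T1 A

Fill CYK table bottom-up:
  [0..0]={T0}  "b"  orig:{}
  [1..1]={T3}  "a"  orig:{}
  [2..2]={T0}  "b"  orig:{}
  [0..1]=∅  "ba"
  [1..2]={B}  "ab"
  [0..2]={S}  "bab"

S ∈ T[0,2] ⇒ YES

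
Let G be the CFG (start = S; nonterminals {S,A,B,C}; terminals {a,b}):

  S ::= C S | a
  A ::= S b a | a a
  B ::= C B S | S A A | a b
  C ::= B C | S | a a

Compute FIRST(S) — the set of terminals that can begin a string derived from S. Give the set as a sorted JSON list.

Compute FIRST by fixpoint:
iter 1:
  A via A→a a: +{a}
  B via B→a b: +{a}
  C via C→B C: +{a}
  S via S→C S: +{a}
  FIRST(S)={a}  FIRST(A)={a}  FIRST(B)={a}  FIRST(C)={a}
iter 2: done
  FIRST(S)={a}  FIRST(A)={a}  FIRST(B)={a}  FIRST(C)={a}

FIRST(S) = ["a"]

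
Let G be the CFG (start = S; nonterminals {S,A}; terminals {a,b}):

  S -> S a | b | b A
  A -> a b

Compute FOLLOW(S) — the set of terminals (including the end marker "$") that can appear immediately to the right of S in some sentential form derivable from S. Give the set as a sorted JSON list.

Compute FIRST by fixpoint:
iter 1:
  A via A→a b: +{a}
  S via S→b: +{b}
  S: {b}  A: {a}
iter 2: done
  S: {b}  A: {a}

FOLLOW sets:
seed FOLLOW(S) with $
iter 1:
  S→S a: FOLLOW(S) ⊇ FIRST(a) = {a}; new: +{a}
  S→b A: FOLLOW(A) ⊇ FOLLOW(S) ⊇ {$,a}; new: +{$,a}
  FOLLOW(S)={$,a}  FOLLOW(A)={$,a}
iter 2: (no change)
  FOLLOW(S)={$,a}  FOLLOW(A)={$,a}

FOLLOW(S) = ["$", "a"]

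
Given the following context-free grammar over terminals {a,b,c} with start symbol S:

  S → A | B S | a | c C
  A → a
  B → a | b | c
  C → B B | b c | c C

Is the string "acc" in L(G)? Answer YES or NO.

CNF form of G:
  S -> B S | T1 C | a
  A -> a
  B -> a | b | c
  C -> B B | T0 T1 | T1 C
  T0 -> b
  T1 -> c

CYK table (by increasing span):
  T[0,0] 'a' = {A,B,S}
  T[1,1] 'c' = {B,T1}  orig:{B}
  T[2,2] 'c' = {B,T1}  orig:{B}
  T[0,1] 'ac' = {C}
  T[1,2] 'cc' = {C}
  T[0,2] 'acc' = ∅

S ∉ T[0,2] ⇒ NO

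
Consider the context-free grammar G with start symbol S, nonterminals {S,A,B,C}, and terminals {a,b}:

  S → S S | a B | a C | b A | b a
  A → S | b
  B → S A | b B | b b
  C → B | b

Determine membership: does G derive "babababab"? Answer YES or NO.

Convert to CNF:
  S -> S S | T0 B | T0 C | T1 A | T1 T0
  A -> S S | T0 B | T0 C | T1 A | T1 T0 | b
  B -> S A | T1 B | T1 T1
  C -> S A | T1 B | T1 T1 | b
  T0 -> a
  T1 -> b

CYK table (by increasing span):
  cell(0,0) b: {A,C,T1}  orig:{A,C}
  cell(1,1) a: {T0}  orig:{}
  cell(2,2) b: {A,C,T1}  orig:{A,C}
  cell(3,3) a: {T0}  orig:{}
  cell(4,4) b: {A,C,T1}  orig:{A,C}
  cell(5,5) a: {T0}  orig:{}
  cell(6,6) b: {A,C,T1}  orig:{A,C}
  cell(7,7) a: {T0}  orig:{}
  cell(8,8) b: {A,C,T1}  orig:{A,C}
  cell(0,1) ba: {A,S}
  cell(1,2) ab: {A,S}
  cell(2,3) ba: {A,S}
  cell(3,4) ab: {A,S}
  cell(4,5) ba: {A,S}
  cell(5,6) ab: {A,S}
  cell(6,7) ba: {A,S}
  cell(7,8) ab: {A,S}
  cell(0,2) bab: {A,B,C,S}
  cell(1,3) aba: ∅
  cell(2,4) bab: {A,B,C,S}
  cell(3,5) aba: ∅
  cell(4,6) bab: {A,B,C,S}
  cell(5,7) aba: ∅
  cell(6,8) bab: {A,B,C,S}
  cell(0,3) baba: {A,B,C,S}
  cell(1,4) abab: {A,B,C,S}
  cell(2,5) baba: {A,B,C,S}
  cell(3,6) abab: {A,B,C,S}
  cell(4,7) baba: {A,B,C,S}
  cell(5,8) abab: {A,B,C,S}
  cell(0,4) babab: {A,B,C,S}
  cell(1,5) ababa: {A,S}
  cell(2,6) babab: {A,B,C,S}
  cell(3,7) ababa: {A,S}
  cell(4,8) babab: {A,B,C,S}
  cell(0,5) bababa: {A,B,C,S}
  cell(1,6) ababab: {A,B,C,S}
  cell(2,7) bababa: {A,B,C,S}
  cell(3,8) ababab: {A,B,C,S}
  cell(0,6) bababab: {A,B,C,S}
  cell(1,7) abababa: {A,B,C,S}
  cell(2,8) bababab: {A,B,C,S}
  cell(0,7) babababa: {A,B,C,S}
  cell(1,8) abababab: {A,B,C,S}
  cell(0,8) babababab: {A,B,C,S}

S ∈ T[0,8] ⇒ YES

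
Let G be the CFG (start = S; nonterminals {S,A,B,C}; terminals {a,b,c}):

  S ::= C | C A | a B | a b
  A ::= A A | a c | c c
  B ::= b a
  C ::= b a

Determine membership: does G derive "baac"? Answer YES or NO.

Convert to CNF:
  S -> C A | T0 B | T0 T2 | T2 T0
  A -> A A | T0 T1 | T1 T1
  B -> T2 T0
  C -> T2 T0
  T0 -> a
  T1 -> c
  T2 -> b

CYK fill:
  [0..0]={T2}  "b"  orig:{}
  [1..1]={T0}  "a"  orig:{}
  [2..2]={T0}  "a"  orig:{}
  [3..3]={T1}  "c"  orig:{}
  [0..1]={B,C,S}  "ba"
  [1..2]=∅  "aa"
  [2..3]={A}  "ac"
  [0..2]=∅  "baa"
  [1..3]=∅  "aac"
  [0..3]={S}  "baac"

S ∈ T[0,3] ⇒ YES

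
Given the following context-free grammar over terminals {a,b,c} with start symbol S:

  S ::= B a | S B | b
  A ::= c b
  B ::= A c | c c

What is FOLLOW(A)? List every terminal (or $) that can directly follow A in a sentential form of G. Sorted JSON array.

Compute FIRST by fixpoint:
[1]
  A via A→c b: +{c}
  B via B→A c: +{c}
  S via S→B a: +{c}
  S via S→b: +{b}
  FIRST(S)={b,c}  FIRST(A)={c}  FIRST(B)={c}
[2] — fixpoint
  FIRST(S)={b,c}  FIRST(A)={c}  FIRST(B)={c}

FOLLOW sets:
initialize: $ ∈ FOLLOW(S)
[1]
  B→A c: FOLLOW(A) ⊇ FIRST(c) = {c}; new: +{c}
  S→B a: FOLLOW(B) ⊇ FIRST(a) = {a}; new: +{a}
  S→S B: FOLLOW(S) ⊇ FIRST(B) = {c}; new: +{c}
  S→S B: FOLLOW(B) ⊇ FOLLOW(S) ⊇ {$,c}; new: +{$,c}
  FOLLOW[S]={$,c}  FOLLOW[A]={c}  FOLLOW[B]={$,a,c}
[2] — fixpoint
  FOLLOW[S]={$,c}  FOLLOW[A]={c}  FOLLOW[B]={$,a,c}

FOLLOW(A) = ["c"]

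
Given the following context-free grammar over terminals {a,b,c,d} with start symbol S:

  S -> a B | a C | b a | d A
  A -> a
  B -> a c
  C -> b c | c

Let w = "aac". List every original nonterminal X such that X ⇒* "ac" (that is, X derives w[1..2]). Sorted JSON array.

CNF form of G:
  S -> T0 B | T0 C | T2 T0 | T3 A
  A -> a
  B -> T0 T1
  C -> T2 T1 | c
  T0 -> a
  T1 -> c
  T2 -> b
  T3 -> d

CYK fill, restricted to cells inside w[1..2]:
  cell(1,1) a: {A,T0}  orig:{A}
  cell(2,2) c: {C,T1}  orig:{C}
  cell(1,2) ac: {B,S}

Original NTs in T[1,2] deriving "ac": ["B", "S"]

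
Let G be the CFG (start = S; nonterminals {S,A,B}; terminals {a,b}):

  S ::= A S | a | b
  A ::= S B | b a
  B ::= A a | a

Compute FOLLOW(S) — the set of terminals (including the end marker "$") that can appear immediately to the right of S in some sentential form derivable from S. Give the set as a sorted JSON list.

Compute FIRST by fixpoint:
[1]
  A via A→b a: +{b}
  B via B→A a: +{b}
  B via B→a: +{a}
  S via S→A S: +{b}
  S via S→a: +{a}
  FIRST(S)={a,b}  FIRST(A)={b}  FIRST(B)={a,b}
[2]
  A via A→S B: +{a}
  FIRST(S)={a,b}  FIRST(A)={a,b}  FIRST(B)={a,b}
[3] (stable)
  FIRST(S)={a,b}  FIRST(A)={a,b}  FIRST(B)={a,b}

FOLLOW iteration:
FOLLOW(S) := {$}
pass 1:
  A→S B: FOLLOW(S) ⊇ FIRST(B) = {a,b}; new: +{a,b}
  B→A a: FOLLOW(A) ⊇ FIRST(a) = {a}; new: +{a}
  S→A S: FOLLOW(A) ⊇ FIRST(S) = {a,b}; new: +{b}
  FOLLOW(S)={$,a,b}  FOLLOW(A)={a,b}  FOLLOW(B)={}
pass 2:
  A→S B: FOLLOW(B) ⊇ FOLLOW(A) ⊇ {a,b}; new: +{a,b}
  FOLLOW(S)={$,a,b}  FOLLOW(A)={a,b}  FOLLOW(B)={a,b}
pass 3: done
  FOLLOW(S)={$,a,b}  FOLLOW(A)={a,b}  FOLLOW(B)={a,b}

FOLLOW(S) = ["$", "a", "b"]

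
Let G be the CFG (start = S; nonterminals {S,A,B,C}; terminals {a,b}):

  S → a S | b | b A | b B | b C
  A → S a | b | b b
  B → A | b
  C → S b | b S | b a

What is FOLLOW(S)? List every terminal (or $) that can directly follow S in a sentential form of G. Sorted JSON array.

Compute FIRST by fixpoint:
pass 1:
  A via A→b: +{b}
  B via B→A: +{b}
  C via C→b S: +{b}
  S via S→a S: +{a}
  S via S→b: +{b}
  FIRST[S]={a,b}  FIRST[A]={b}  FIRST[B]={b}  FIRST[C]={b}
pass 2:
  A via A→S a: +{a}
  B via B→A: +{a}
  C via C→S b: +{a}
  FIRST[S]={a,b}  FIRST[A]={a,b}  FIRST[B]={a,b}  FIRST[C]={a,b}
pass 3: — fixpoint
  FIRST[S]={a,b}  FIRST[A]={a,b}  FIRST[B]={a,b}  FIRST[C]={a,b}

Compute FOLLOW by fixpoint:
seed FOLLOW(S) with $
iter 1:
  A→S a: FOLLOW(S) ⊇ FIRST(a) = {a}; new: +{a}
  C→S b: FOLLOW(S) ⊇ FIRST(b) = {b}; new: +{b}
  S→b A: FOLLOW(A) ⊇ FOLLOW(S) ⊇ {$,a,b}; new: +{$,a,b}
  S→b B: FOLLOW(B) ⊇ FOLLOW(S) ⊇ {$,a,b}; new: +{$,a,b}
  S→b C: FOLLOW(C) ⊇ FOLLOW(S) ⊇ {$,a,b}; new: +{$,a,b}
  FOLLOW(S)={$,a,b}  FOLLOW(A)={$,a,b}  FOLLOW(B)={$,a,b}  FOLLOW(C)={$,a,b}
iter 2: done
  FOLLOW(S)={$,a,b}  FOLLOW(A)={$,a,b}  FOLLOW(B)={$,a,b}  FOLLOW(C)={$,a,b}

FOLLOW(S) = ["$", "a", "b"]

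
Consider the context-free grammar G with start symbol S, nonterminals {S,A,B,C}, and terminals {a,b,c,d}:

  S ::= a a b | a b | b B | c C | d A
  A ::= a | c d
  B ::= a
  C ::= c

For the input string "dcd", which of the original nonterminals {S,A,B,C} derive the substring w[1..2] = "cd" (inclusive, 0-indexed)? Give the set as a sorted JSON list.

Convert to CNF:
  S -> T0 C | T1 A | T2 T3 | T2 X4 | T3 B
  A -> T0 T1 | a
  B -> a
  C -> c
  T0 -> c
  T1 -> d
  T2 -> a
  T3 -> b
  X4 -> T2 T3

CYK fill — only the sub-triangle for w[1..2]:
  [1..1]={C,T0}  "c"  orig:{C}
  [2..2]={T1}  "d"  orig:{}
  [1..2]={A}  "cd"

Original NTs in T[1,2] deriving "cd": ["A"]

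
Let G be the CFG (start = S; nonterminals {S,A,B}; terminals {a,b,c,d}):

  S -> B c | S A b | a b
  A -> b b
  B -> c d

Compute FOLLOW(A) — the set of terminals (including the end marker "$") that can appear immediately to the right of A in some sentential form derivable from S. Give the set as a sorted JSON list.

FIRST iteration:
[1]
  A via A→b b: +{b}
  B via B→c d: +{c}
  S via S→B c: +{c}
  S via S→a b: +{a}
  S: {a,c}  A: {b}  B: {c}
[2] done
  S: {a,c}  A: {b}  B: {c}

Compute FOLLOW by fixpoint:
seed FOLLOW(S) with $
pass 1:
  S→B c: FOLLOW(B) ⊇ FIRST(c) = {c}; new: +{c}
  S→S A b: FOLLOW(S) ⊇ FIRST(A) = {b}; new: +{b}
  S→S A b: FOLLOW(A) ⊇ FIRST(b) = {b}; new: +{b}
  FOLLOW(S)={$,b}  FOLLOW(A)={b}  FOLLOW(B)={c}
pass 2: (stable)
  FOLLOW(S)={$,b}  FOLLOW(A)={b}  FOLLOW(B)={c}

FOLLOW(A) = ["b"]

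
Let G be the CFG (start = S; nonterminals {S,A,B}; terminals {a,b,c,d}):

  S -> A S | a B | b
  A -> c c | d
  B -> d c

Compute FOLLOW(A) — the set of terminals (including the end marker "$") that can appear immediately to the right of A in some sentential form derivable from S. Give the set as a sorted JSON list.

FIRST iteration:
pass 1:
  A via A→c c: +{c}
  A via A→d: +{d}
  B via B→d c: +{d}
  S via S→A S: +{c,d}
  S via S→a B: +{a}
  S via S→b: +{b}
  FIRST(S)={a,b,c,d}  FIRST(A)={c,d}  FIRST(B)={d}
pass 2: (no change)
  FIRST(S)={a,b,c,d}  FIRST(A)={c,d}  FIRST(B)={d}

Compute FOLLOW by fixpoint:
FOLLOW(S) := {$}
iter 1:
  S→A S: FOLLOW(A) ⊇ FIRST(S) = {a,b,c,d}; new: +{a,b,c,d}
  S→a B: FOLLOW(B) ⊇ FOLLOW(S) ⊇ {$}; new: +{$}
  S: {$}  A: {a,b,c,d}  B: {$}
iter 2: (no change)
  S: {$}  A: {a,b,c,d}  B: {$}

FOLLOW(A) = ["a", "b", "c", "d"]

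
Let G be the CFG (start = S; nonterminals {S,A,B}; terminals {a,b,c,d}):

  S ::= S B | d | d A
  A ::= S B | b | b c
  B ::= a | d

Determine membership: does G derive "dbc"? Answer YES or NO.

CNF form of G:
  S -> S B | T2 A | d
  A -> S B | T0 T1 | b
  B -> a | d
  T0 -> b
  T1 -> c
  T2 -> d

CYK fill:
  [0..0]={B,S,T2}  "d"  orig:{B,S}
  [1..1]={A,T0}  "b"  orig:{A}
  [2..2]={T1}  "c"  orig:{}
  [0..1]={S}  "db"
  [1..2]={A}  "bc"
  [0..2]={S}  "dbc"

S ∈ T[0,2] ⇒ YES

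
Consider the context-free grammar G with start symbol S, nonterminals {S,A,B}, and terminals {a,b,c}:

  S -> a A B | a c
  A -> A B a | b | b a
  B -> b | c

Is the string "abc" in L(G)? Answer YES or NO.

Convert to CNF:
  S -> T0 T2 | T0 X4
  A -> A X3 | T1 T0 | b
  B -> b | c
  T0 -> a
  T1 -> b
  T2 -> c
  X3 -> B T0
  X4 -> A B

Fill CYK table bottom-up:
  [0..0]={T0}  "a"  orig:{}
  [1..1]={A,B,T1}  "b"  orig:{A,B}
  [2..2]={B,T2}  "c"  orig:{B}
  [0..1]=∅  "ab"
  [1..2]={X4}  "bc"  orig:{}
  [0..2]={S}  "abc"

S ∈ T[0,2] ⇒ YES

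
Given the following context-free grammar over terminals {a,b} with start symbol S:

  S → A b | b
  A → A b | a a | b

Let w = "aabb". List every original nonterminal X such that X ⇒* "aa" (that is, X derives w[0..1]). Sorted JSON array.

Convert to CNF:
  S -> A T0 | b
  A -> A T0 | T1 T1 | b
  T0 -> b
  T1 -> a

CYK fill, restricted to cells inside w[0..1]:
  T[0,0] 'a' = {T1}  orig:{}
  T[1,1] 'a' = {T1}  orig:{}
  T[0,1] 'aa' = {A}

Original NTs in T[0,1] deriving "aa": ["A"]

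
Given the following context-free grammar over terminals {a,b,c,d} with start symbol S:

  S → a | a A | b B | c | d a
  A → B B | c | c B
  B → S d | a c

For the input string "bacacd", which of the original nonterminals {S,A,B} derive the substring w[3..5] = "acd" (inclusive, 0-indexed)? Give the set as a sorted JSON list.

Convert to CNF:
  S -> T1 T2 | T2 A | T3 B | a | c
  A -> B B | T0 B | c
  B -> S T1 | T2 T0
  T0 -> c
  T1 -> d
  T2 -> a
  T3 -> b

CYK table (by increasing span) — only the sub-triangle for w[3..5]:
  T[3,3] 'a' = {S,T2}  orig:{S}
  T[4,4] 'c' = {A,S,T0}  orig:{A,S}
  T[5,5] 'd' = {T1}  orig:{}
  T[3,4] 'ac' = {B,S}
  T[4,5] 'cd' = {B}
  T[3,5] 'acd' = {B}

Original NTs in T[3,5] deriving "acd": ["B"]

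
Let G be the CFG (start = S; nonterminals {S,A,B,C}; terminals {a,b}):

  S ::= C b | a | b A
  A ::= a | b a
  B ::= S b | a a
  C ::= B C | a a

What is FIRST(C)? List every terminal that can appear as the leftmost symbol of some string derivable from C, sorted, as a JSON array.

FIRST iteration:
[1]
  A via A→a: +{a}
  A via A→b a: +{b}
  B via B→a a: +{a}
  C via C→B C: +{a}
  S via S→C b: +{a}
  S via S→b A: +{b}
  FIRST(S)={a,b}  FIRST(A)={a,b}  FIRST(B)={a}  FIRST(C)={a}
[2]
  B via B→S b: +{b}
  C via C→B C: +{b}
  FIRST(S)={a,b}  FIRST(A)={a,b}  FIRST(B)={a,b}  FIRST(C)={a,b}
[3] done
  FIRST(S)={a,b}  FIRST(A)={a,b}  FIRST(B)={a,b}  FIRST(C)={a,b}

FIRST(C) = ["a", "b"]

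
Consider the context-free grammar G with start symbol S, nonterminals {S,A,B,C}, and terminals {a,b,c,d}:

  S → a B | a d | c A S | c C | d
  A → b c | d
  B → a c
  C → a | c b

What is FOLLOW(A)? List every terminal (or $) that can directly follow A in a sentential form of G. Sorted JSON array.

Compute FIRST by fixpoint:
round 1:
  A via A→b c: +{b}
  A via A→d: +{d}
  B via B→a c: +{a}
  C via C→a: +{a}
  C via C→c b: +{c}
  S via S→a B: +{a}
  S via S→c A S: +{c}
  S via S→d: +{d}
  S: {a,c,d}  A: {b,d}  B: {a}  C: {a,c}
round 2: (no change)
  S: {a,c,d}  A: {b,d}  B: {a}  C: {a,c}

FOLLOW iteration:
seed FOLLOW(S) with $
iter 1:
  S→a B: FOLLOW(B) ⊇ FOLLOW(S) ⊇ {$}; new: +{$}
  S→c A S: FOLLOW(A) ⊇ FIRST(S) = {a,c,d}; new: +{a,c,d}
  S→c C: FOLLOW(C) ⊇ FOLLOW(S) ⊇ {$}; new: +{$}
  FOLLOW[S]={$}  FOLLOW[A]={a,c,d}  FOLLOW[B]={$}  FOLLOW[C]={$}
iter 2: — fixpoint
  FOLLOW[S]={$}  FOLLOW[A]={a,c,d}  FOLLOW[B]={$}  FOLLOW[C]={$}

FOLLOW(A) = ["a", "c", "d"]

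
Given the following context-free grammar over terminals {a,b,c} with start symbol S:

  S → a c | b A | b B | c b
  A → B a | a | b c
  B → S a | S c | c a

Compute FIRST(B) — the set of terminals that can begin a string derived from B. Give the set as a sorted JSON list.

FIRST iteration:
iter 1:
  A via A→a: +{a}
  A via A→b c: +{b}
  B via B→c a: +{c}
  S via S→a c: +{a}
  S via S→b A: +{b}
  S via S→c b: +{c}
  S: {a,b,c}  A: {a,b}  B: {c}
iter 2:
  A via A→B a: +{c}
  B via B→S a: +{a,b}
  S: {a,b,c}  A: {a,b,c}  B: {a,b,c}
iter 3: done
  S: {a,b,c}  A: {a,b,c}  B: {a,b,c}

FIRST(B) = ["a", "b", "c"]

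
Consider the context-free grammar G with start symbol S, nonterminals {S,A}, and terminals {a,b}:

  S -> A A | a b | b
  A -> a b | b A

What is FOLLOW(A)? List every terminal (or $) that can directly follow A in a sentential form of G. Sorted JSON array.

FIRST sets, iterate to fixpoint:
pass 1:
  A via A→a b: +{a}
  A via A→b A: +{b}
  S via S→A A: +{a,b}
  FIRST(S)={a,b}  FIRST(A)={a,b}
pass 2: — fixpoint
  FIRST(S)={a,b}  FIRST(A)={a,b}

FOLLOW iteration:
seed FOLLOW(S) with $
round 1:
  S→A A: FOLLOW(A) ⊇ FIRST(A) = {a,b}; new: +{a,b}
  S→A A: FOLLOW(A) ⊇ FOLLOW(S) ⊇ {$}; new: +{$}
  S: {$}  A: {$,a,b}
round 2: — fixpoint
  S: {$}  A: {$,a,b}

FOLLOW(A) = ["$", "a", "b"]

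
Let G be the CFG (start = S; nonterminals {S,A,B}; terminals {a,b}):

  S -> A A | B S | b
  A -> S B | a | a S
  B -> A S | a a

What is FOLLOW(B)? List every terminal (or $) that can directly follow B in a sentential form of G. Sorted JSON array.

Compute FIRST by fixpoint:
iter 1:
  A via A→a: +{a}
  B via B→A S: +{a}
  S via S→A A: +{a}
  S via S→b: +{b}
  S: {a,b}  A: {a}  B: {a}
iter 2:
  A via A→S B: +{b}
  B via B→A S: +{b}
  S: {a,b}  A: {a,b}  B: {a,b}
iter 3: (no change)
  S: {a,b}  A: {a,b}  B: {a,b}

Compute FOLLOW by fixpoint:
seed FOLLOW(S) with $
pass 1:
  A→S B: FOLLOW(S) ⊇ FIRST(B) = {a,b}; new: +{a,b}
  B→A S: FOLLOW(A) ⊇ FIRST(S) = {a,b}; new: +{a,b}
  S→A A: FOLLOW(A) ⊇ FOLLOW(S) ⊇ {$,a,b}; new: +{$}
  S→B S: FOLLOW(B) ⊇ FIRST(S) = {a,b}; new: +{a,b}
  S: {$,a,b}  A: {$,a,b}  B: {a,b}
pass 2:
  A→S B: FOLLOW(B) ⊇ FOLLOW(A) ⊇ {$,a,b}; new: +{$}
  S: {$,a,b}  A: {$,a,b}  B: {$,a,b}
pass 3: — fixpoint
  S: {$,a,b}  A: {$,a,b}  B: {$,a,b}

FOLLOW(B) = ["$", "a", "b"]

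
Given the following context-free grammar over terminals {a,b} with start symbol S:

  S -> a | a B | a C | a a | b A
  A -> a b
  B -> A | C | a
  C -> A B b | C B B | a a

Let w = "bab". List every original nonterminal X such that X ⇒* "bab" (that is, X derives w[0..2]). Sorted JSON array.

Convert to CNF:
  S -> T0 B | T0 C | T0 T0 | T1 A | a
  A -> T0 T1
  B -> A X2 | C X3 | T0 T0 | T0 T1 | a
  C -> A X4 | C X5 | T0 T0
  T0 -> a
  T1 -> b
  X2 -> B T1
  X3 -> B B
  X4 -> B T1
  X5 -> B B

CYK fill, restricted to cells inside w[0..2]:
  T[0,0] 'b' = {T1}  orig:{}
  T[1,1] 'a' = {B,S,T0}  orig:{B,S}
  T[2,2] 'b' = {T1}  orig:{}
  T[0,1] 'ba' = ∅
  T[1,2] 'ab' = {A,B,X2,X4}  orig:{A,B}
  T[0,2] 'bab' = {S}

Original NTs in T[0,2] deriving "bab": ["S"]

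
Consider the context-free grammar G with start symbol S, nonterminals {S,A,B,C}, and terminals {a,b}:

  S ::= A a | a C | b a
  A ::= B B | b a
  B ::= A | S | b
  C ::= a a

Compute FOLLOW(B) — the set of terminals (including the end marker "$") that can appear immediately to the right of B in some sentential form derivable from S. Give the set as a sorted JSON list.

FIRST iteration:
[1]
  A via A→b a: +{b}
  B via B→A: +{b}
  C via C→a a: +{a}
  S via S→A a: +{b}
  S via S→a C: +{a}
  S: {a,b}  A: {b}  B: {b}  C: {a}
[2]
  B via B→S: +{a}
  S: {a,b}  A: {b}  B: {a,b}  C: {a}
[3]
  A via A→B B: +{a}
  S: {a,b}  A: {a,b}  B: {a,b}  C: {a}
[4] (stable)
  S: {a,b}  A: {a,b}  B: {a,b}  C: {a}

FOLLOW iteration:
initialize: $ ∈ FOLLOW(S)
iter 1:
  A→B B: FOLLOW(B) ⊇ FIRST(B) = {a,b}; new: +{a,b}
  B→A: FOLLOW(A) ⊇ FOLLOW(B) ⊇ {a,b}; new: +{a,b}
  B→S: FOLLOW(S) ⊇ FOLLOW(B) ⊇ {a,b}; new: +{a,b}
  S→a C: FOLLOW(C) ⊇ FOLLOW(S) ⊇ {$,a,b}; new: +{$,a,b}
  FOLLOW(S)={$,a,b}  FOLLOW(A)={a,b}  FOLLOW(B)={a,b}  FOLLOW(C)={$,a,b}
iter 2: — fixpoint
  FOLLOW(S)={$,a,b}  FOLLOW(A)={a,b}  FOLLOW(B)={a,b}  FOLLOW(C)={$,a,b}

FOLLOW(B) = ["a", "b"]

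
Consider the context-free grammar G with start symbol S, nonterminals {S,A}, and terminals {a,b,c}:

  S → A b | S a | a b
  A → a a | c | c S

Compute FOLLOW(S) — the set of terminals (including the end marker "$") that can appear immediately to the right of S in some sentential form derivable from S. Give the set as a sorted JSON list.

FIRST iteration:
round 1:
  A via A→a a: +{a}
  A via A→c: +{c}
  S via S→A b: +{a,c}
  S: {a,c}  A: {a,c}
round 2: — fixpoint
  S: {a,c}  A: {a,c}

Compute FOLLOW by fixpoint:
seed FOLLOW(S) with $
pass 1:
  S→A b: FOLLOW(A) ⊇ FIRST(b) = {b}; new: +{b}
  S→S a: FOLLOW(S) ⊇ FIRST(a) = {a}; new: +{a}
  FOLLOW(S)={$,a}  FOLLOW(A)={b}
pass 2:
  A→c S: FOLLOW(S) ⊇ FOLLOW(A) ⊇ {b}; new: +{b}
  FOLLOW(S)={$,a,b}  FOLLOW(A)={b}
pass 3: — fixpoint
  FOLLOW(S)={$,a,b}  FOLLOW(A)={b}

FOLLOW(S) = ["$", "a", "b"]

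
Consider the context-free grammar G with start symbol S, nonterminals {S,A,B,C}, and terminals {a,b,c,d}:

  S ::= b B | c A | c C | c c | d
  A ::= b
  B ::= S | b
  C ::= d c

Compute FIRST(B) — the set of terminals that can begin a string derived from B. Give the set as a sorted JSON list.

Compute FIRST by fixpoint:
pass 1:
  A via A→b: +{b}
  B via B→b: +{b}
  C via C→d c: +{d}
  S via S→b B: +{b}
  S via S→c A: +{c}
  S via S→d: +{d}
  FIRST(S)={b,c,d}  FIRST(A)={b}  FIRST(B)={b}  FIRST(C)={d}
pass 2:
  B via B→S: +{c,d}
  FIRST(S)={b,c,d}  FIRST(A)={b}  FIRST(B)={b,c,d}  FIRST(C)={d}
pass 3: (stable)
  FIRST(S)={b,c,d}  FIRST(A)={b}  FIRST(B)={b,c,d}  FIRST(C)={d}

FIRST(B) = ["b", "c", "d"]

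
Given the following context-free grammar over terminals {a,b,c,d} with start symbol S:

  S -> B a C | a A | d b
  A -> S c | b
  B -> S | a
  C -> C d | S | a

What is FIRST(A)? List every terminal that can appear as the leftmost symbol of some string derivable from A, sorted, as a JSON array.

Compute FIRST by fixpoint:
iter 1:
  A via A→b: +{b}
  B via B→a: +{a}
  C via C→a: +{a}
  S via S→B a C: +{a}
  S via S→d b: +{d}
  FIRST(S)={a,d}  FIRST(A)={b}  FIRST(B)={a}  FIRST(C)={a}
iter 2:
  A via A→S c: +{a,d}
  B via B→S: +{d}
  C via C→S: +{d}
  FIRST(S)={a,d}  FIRST(A)={a,b,d}  FIRST(B)={a,d}  FIRST(C)={a,d}
iter 3: done
  FIRST(S)={a,d}  FIRST(A)={a,b,d}  FIRST(B)={a,d}  FIRST(C)={a,d}

FIRST(A) = ["a", "b", "d"]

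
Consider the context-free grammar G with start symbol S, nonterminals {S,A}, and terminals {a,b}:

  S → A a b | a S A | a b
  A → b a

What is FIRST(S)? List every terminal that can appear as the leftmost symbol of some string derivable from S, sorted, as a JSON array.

FIRST iteration:
round 1:
  A via A→b a: +{b}
  S via S→A a b: +{b}
  S via S→a S A: +{a}
  FIRST(S)={a,b}  FIRST(A)={b}
round 2: (no change)
  FIRST(S)={a,b}  FIRST(A)={b}

FIRST(S) = ["a", "b"]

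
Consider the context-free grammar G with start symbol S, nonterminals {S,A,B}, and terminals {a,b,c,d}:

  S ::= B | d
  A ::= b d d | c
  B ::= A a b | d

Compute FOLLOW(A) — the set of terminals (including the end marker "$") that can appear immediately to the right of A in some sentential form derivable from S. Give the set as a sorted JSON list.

FIRST sets, iterate to fixpoint:
round 1:
  A via A→b d d: +{b}
  A via A→c: +{c}
  B via B→A a b: +{b,c}
  B via B→d: +{d}
  S via S→B: +{b,c,d}
  FIRST[S]={b,c,d}  FIRST[A]={b,c}  FIRST[B]={b,c,d}
round 2: (stable)
  FIRST[S]={b,c,d}  FIRST[A]={b,c}  FIRST[B]={b,c,d}

FOLLOW iteration:
initialize: $ ∈ FOLLOW(S)
iter 1:
  B→A a b: FOLLOW(A) ⊇ FIRST(a) = {a}; new: +{a}
  S→B: FOLLOW(B) ⊇ FOLLOW(S) ⊇ {$}; new: +{$}
  S: {$}  A: {a}  B: {$}
iter 2: — fixpoint
  S: {$}  A: {a}  B: {$}

FOLLOW(A) = ["a"]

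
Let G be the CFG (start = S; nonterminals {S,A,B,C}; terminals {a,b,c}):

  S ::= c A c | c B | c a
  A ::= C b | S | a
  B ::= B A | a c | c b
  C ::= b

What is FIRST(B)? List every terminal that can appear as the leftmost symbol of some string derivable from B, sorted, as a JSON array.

FIRST iteration:
iter 1:
  A via A→a: +{a}
  B via B→a c: +{a}
  B via B→c b: +{c}
  C via C→b: +{b}
  S via S→c A c: +{c}
  S: {c}  A: {a}  B: {a,c}  C: {b}
iter 2:
  A via A→C b: +{b}
  A via A→S: +{c}
  S: {c}  A: {a,b,c}  B: {a,c}  C: {b}
iter 3: — fixpoint
  S: {c}  A: {a,b,c}  B: {a,c}  C: {b}

FIRST(B) = ["a", "c"]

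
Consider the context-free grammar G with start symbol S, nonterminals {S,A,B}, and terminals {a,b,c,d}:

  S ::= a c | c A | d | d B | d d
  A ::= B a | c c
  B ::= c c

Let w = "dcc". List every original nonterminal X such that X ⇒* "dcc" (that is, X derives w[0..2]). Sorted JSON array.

CNF form of G:
  S -> T0 T1 | T1 A | T2 B | T2 T2 | d
  A -> B T0 | T1 T1
  B -> T1 T1
  T0 -> a
  T1 -> c
  T2 -> d

Fill CYK table bottom-up (cells [i..j] with 0 ≤ i ≤ j ≤ 2 only):
  [0..0]={S,T2}  "d"  orig:{S}
  [1..1]={T1}  "c"  orig:{}
  [2..2]={T1}  "c"  orig:{}
  [0..1]=∅  "dc"
  [1..2]={A,B}  "cc"
  [0..2]={S}  "dcc"

Original NTs in T[0,2] deriving "dcc": ["S"]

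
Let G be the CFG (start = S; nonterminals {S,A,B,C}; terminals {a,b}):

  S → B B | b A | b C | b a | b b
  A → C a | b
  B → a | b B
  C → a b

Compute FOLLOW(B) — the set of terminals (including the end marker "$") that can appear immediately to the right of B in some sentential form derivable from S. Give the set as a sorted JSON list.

FIRST iteration:
iter 1:
  A via A→b: +{b}
  B via B→a: +{a}
  B via B→b B: +{b}
  C via C→a b: +{a}
  S via S→B B: +{a,b}
  FIRST[S]={a,b}  FIRST[A]={b}  FIRST[B]={a,b}  FIRST[C]={a}
iter 2:
  A via A→C a: +{a}
  FIRST[S]={a,b}  FIRST[A]={a,b}  FIRST[B]={a,b}  FIRST[C]={a}
iter 3: (stable)
  FIRST[S]={a,b}  FIRST[A]={a,b}  FIRST[B]={a,b}  FIRST[C]={a}

FOLLOW iteration:
seed FOLLOW(S) with $
round 1:
  A→C a: FOLLOW(C) ⊇ FIRST(a) = {a}; new: +{a}
  S→B B: FOLLOW(B) ⊇ FIRST(B) = {a,b}; new: +{a,b}
  S→B B: FOLLOW(B) ⊇ FOLLOW(S) ⊇ {$}; new: +{$}
  S→b A: FOLLOW(A) ⊇ FOLLOW(S) ⊇ {$}; new: +{$}
  S→b C: FOLLOW(C) ⊇ FOLLOW(S) ⊇ {$}; new: +{$}
  S: {$}  A: {$}  B: {$,a,b}  C: {$,a}
round 2: (stable)
  S: {$}  A: {$}  B: {$,a,b}  C: {$,a}

FOLLOW(B) = ["$", "a", "b"]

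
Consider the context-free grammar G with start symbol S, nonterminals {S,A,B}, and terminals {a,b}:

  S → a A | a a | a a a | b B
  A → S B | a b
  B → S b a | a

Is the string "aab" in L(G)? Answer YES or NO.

CNF form of G:
  S -> T0 A | T0 T0 | T0 X3 | T1 B
  A -> S B | T0 T1
  B -> S X2 | a
  T0 -> a
  T1 -> b
  X2 -> T1 T0
  X3 -> T0 T0

CYK table (by increasing span):
  cell(0,0) a: {B,T0}  orig:{B}
  cell(1,1) a: {B,T0}  orig:{B}
  cell(2,2) b: {T1}  orig:{}
  cell(0,1) aa: {S,X3}  orig:{S}
  cell(1,2) ab: {A}
  cell(0,2) aab: {S}

S ∈ T[0,2] ⇒ YES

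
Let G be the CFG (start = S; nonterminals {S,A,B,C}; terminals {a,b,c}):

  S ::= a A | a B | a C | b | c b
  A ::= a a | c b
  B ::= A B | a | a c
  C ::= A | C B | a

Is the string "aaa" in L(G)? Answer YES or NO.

Convert to CNF:
  S -> T0 A | T0 B | T0 C | T1 T2 | b
  A -> T0 T0 | T1 T2
  B -> A B | T0 T1 | a
  C -> C B | T0 T0 | T1 T2 | a
  T0 -> a
  T1 -> c
  T2 -> b

CYK table (by increasing span):
  T[0,0] 'a' = {B,C,T0}  orig:{B,C}
  T[1,1] 'a' = {B,C,T0}  orig:{B,C}
  T[2,2] 'a' = {B,C,T0}  orig:{B,C}
  T[0,1] 'aa' = {A,C,S}
  T[1,2] 'aa' = {A,C,S}
  T[0,2] 'aaa' = {B,C,S}

S ∈ T[0,2] ⇒ YES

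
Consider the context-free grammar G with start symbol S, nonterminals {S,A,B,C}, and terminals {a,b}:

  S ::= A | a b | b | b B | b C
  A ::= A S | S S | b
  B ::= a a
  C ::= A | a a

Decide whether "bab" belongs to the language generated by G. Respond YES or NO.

CNF form of G:
  S -> A S | S S | T0 T1 | T1 B | T1 C | b
  A -> A S | S S | b
  B -> T0 T0
  C -> A S | S S | T0 T0 | b
  T0 -> a
  T1 -> b

Fill CYK table bottom-up:
  [0..0]={A,C,S,T1}  "b"  orig:{A,C,S}
  [1..1]={T0}  "a"  orig:{}
  [2..2]={A,C,S,T1}  "b"  orig:{A,C,S}
  [0..1]=∅  "ba"
  [1..2]={S}  "ab"
  [0..2]={A,C,S}  "bab"

S ∈ T[0,2] ⇒ YES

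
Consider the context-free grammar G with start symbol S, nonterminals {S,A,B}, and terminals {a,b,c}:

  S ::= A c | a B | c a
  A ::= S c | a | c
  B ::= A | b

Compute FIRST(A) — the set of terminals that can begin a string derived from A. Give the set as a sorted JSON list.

FIRST iteration:
iter 1:
  A via A→a: +{a}
  A via A→c: +{c}
  B via B→A: +{a,c}
  B via B→b: +{b}
  S via S→A c: +{a,c}
  FIRST(S)={a,c}  FIRST(A)={a,c}  FIRST(B)={a,b,c}
iter 2: done
  FIRST(S)={a,c}  FIRST(A)={a,c}  FIRST(B)={a,b,c}

FIRST(A) = ["a", "c"]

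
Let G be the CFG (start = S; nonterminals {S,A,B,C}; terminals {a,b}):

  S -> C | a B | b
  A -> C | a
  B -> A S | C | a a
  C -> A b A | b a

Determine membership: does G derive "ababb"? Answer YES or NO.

Convert to CNF:
  S -> A X5 | T0 T1 | T1 B | b
  A -> A X2 | T0 T1 | a
  B -> A S | A X3 | T0 T1 | T1 T1
  C -> A X4 | T0 T1
  T0 -> b
  T1 -> a
  X2 -> T0 A
  X3 -> T0 A
  X4 -> T0 A
  X5 -> T0 A

CYK fill:
  cell(0,0) a: {A,T1}  orig:{A}
  cell(1,1) b: {S,T0}  orig:{S}
  cell(2,2) a: {A,T1}  orig:{A}
  cell(3,3) b: {S,T0}  orig:{S}
  cell(4,4) b: {S,T0}  orig:{S}
  cell(0,1) ab: {B}
  cell(1,2) ba: {A,B,C,S,X2,X3,X4,X5}  orig:{A,B,C,S}
  cell(2,3) ab: {B}
  cell(3,4) bb: ∅
  cell(0,2) aba: {A,B,C,S}
  cell(1,3) bab: {B}
  cell(2,4) abb: ∅
  cell(0,3) abab: {B,S}
  cell(1,4) babb: ∅
  cell(0,4) ababb: ∅

S ∉ T[0,4] ⇒ NO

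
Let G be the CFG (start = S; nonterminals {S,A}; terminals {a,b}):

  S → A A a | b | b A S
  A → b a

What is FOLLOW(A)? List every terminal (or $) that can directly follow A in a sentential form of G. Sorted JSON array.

FIRST iteration:
[1]
  A via A→b a: +{b}
  S via S→A A a: +{b}
  S: {b}  A: {b}
[2] (no change)
  S: {b}  A: {b}

FOLLOW sets:
initialize: $ ∈ FOLLOW(S)
pass 1:
  S→A A a: FOLLOW(A) ⊇ FIRST(A) = {b}; new: +{b}
  S→A A a: FOLLOW(A) ⊇ FIRST(a) = {a}; new: +{a}
  FOLLOW(S)={$}  FOLLOW(A)={a,b}
pass 2: — fixpoint
  FOLLOW(S)={$}  FOLLOW(A)={a,b}

FOLLOW(A) = ["a", "b"]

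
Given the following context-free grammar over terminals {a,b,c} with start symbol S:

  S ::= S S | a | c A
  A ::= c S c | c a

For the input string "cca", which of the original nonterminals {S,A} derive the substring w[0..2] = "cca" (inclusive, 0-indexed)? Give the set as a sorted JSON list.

Convert to CNF:
  S -> S S | T0 A | a
  A -> T0 T1 | T0 X2
  T0 -> c
  T1 -> a
  X2 -> S T0

CYK fill, restricted to cells inside w[0..2]:
  cell(0,0) c: {T0}  orig:{}
  cell(1,1) c: {T0}  orig:{}
  cell(2,2) a: {S,T1}  orig:{S}
  cell(0,1) cc: ∅
  cell(1,2) ca: {A}
  cell(0,2) cca: {S}

Original NTs in T[0,2] deriving "cca": ["S"]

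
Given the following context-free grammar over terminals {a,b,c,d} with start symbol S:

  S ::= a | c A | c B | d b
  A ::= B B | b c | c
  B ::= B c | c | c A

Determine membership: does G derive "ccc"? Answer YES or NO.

Convert to CNF:
  S -> T1 A | T1 B | T2 T0 | a
  A -> B B | T0 T1 | c
  B -> B T1 | T1 A | c
  T0 -> b
  T1 -> c
  T2 -> d

Fill CYK table bottom-up:
  T[0,0] 'c' = {A,B,T1}  orig:{A,B}
  T[1,1] 'c' = {A,B,T1}  orig:{A,B}
  T[2,2] 'c' = {A,B,T1}  orig:{A,B}
  T[0,1] 'cc' = {A,B,S}
  T[1,2] 'cc' = {A,B,S}
  T[0,2] 'ccc' = {A,B,S}

S ∈ T[0,2] ⇒ YES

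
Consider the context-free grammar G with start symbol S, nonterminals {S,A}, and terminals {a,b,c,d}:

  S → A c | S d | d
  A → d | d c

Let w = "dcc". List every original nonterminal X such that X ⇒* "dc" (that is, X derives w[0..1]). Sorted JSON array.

CNF form of G:
  S -> A T1 | S T0 | d
  A -> T0 T1 | d
  T0 -> d
  T1 -> c

Fill CYK table bottom-up, restricted to cells inside w[0..1]:
  cell(0,0) d: {A,S,T0}  orig:{A,S}
  cell(1,1) c: {T1}  orig:{}
  cell(0,1) dc: {A,S}

Original NTs in T[0,1] deriving "dc": ["A", "S"]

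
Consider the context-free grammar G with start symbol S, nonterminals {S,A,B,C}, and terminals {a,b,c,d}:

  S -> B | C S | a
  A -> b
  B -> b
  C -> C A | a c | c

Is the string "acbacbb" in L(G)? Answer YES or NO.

CNF form of G:
  S -> C S | a | b
  A -> b
  B -> b
  C -> C A | T0 T1 | c
  T0 -> a
  T1 -> c

Fill CYK table bottom-up:
  [0..0]={S,T0}  "a"  orig:{S}
  [1..1]={C,T1}  "c"  orig:{C}
  [2..2]={A,B,S}  "b"
  [3..3]={S,T0}  "a"  orig:{S}
  [4..4]={C,T1}  "c"  orig:{C}
  [5..5]={A,B,S}  "b"
  [6..6]={A,B,S}  "b"
  [0..1]={C}  "ac"
  [1..2]={C,S}  "cb"
  [2..3]=∅  "ba"
  [3..4]={C}  "ac"
  [4..5]={C,S}  "cb"
  [5..6]=∅  "bb"
  [0..2]={C,S}  "acb"
  [1..3]={S}  "cba"
  [2..4]=∅  "bac"
  [3..5]={C,S}  "acb"
  [4..6]={C,S}  "cbb"
  [0..3]={S}  "acba"
  [1..4]=∅  "cbac"
  [2..5]=∅  "bacb"
  [3..6]={C,S}  "acbb"
  [0..4]=∅  "acbac"
  [1..5]={S}  "cbacb"
  [2..6]=∅  "bacbb"
  [0..5]={S}  "acbacb"
  [1..6]={S}  "cbacbb"
  [0..6]={S}  "acbacbb"

S ∈ T[0,6] ⇒ YES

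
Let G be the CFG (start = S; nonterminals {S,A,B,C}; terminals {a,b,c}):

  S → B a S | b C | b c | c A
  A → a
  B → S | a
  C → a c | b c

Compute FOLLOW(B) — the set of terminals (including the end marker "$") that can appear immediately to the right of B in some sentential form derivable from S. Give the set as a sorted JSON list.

Compute FIRST by fixpoint:
round 1:
  A via A→a: +{a}
  B via B→a: +{a}
  C via C→a c: +{a}
  C via C→b c: +{b}
  S via S→B a S: +{a}
  S via S→b C: +{b}
  S via S→c A: +{c}
  FIRST(S)={a,b,c}  FIRST(A)={a}  FIRST(B)={a}  FIRST(C)={a,b}
round 2:
  B via B→S: +{b,c}
  FIRST(S)={a,b,c}  FIRST(A)={a}  FIRST(B)={a,b,c}  FIRST(C)={a,b}
round 3: (stable)
  FIRST(S)={a,b,c}  FIRST(A)={a}  FIRST(B)={a,b,c}  FIRST(C)={a,b}

Compute FOLLOW by fixpoint:
FOLLOW(S) := {$}
[1]
  S→B a S: FOLLOW(B) ⊇ FIRST(a) = {a}; new: +{a}
  S→b C: FOLLOW(C) ⊇ FOLLOW(S) ⊇ {$}; new: +{$}
  S→c A: FOLLOW(A) ⊇ FOLLOW(S) ⊇ {$}; new: +{$}
  S: {$}  A: {$}  B: {a}  C: {$}
[2]
  B→S: FOLLOW(S) ⊇ FOLLOW(B) ⊇ {a}; new: +{a}
  S→b C: FOLLOW(C) ⊇ FOLLOW(S) ⊇ {$,a}; new: +{a}
  S→c A: FOLLOW(A) ⊇ FOLLOW(S) ⊇ {$,a}; new: +{a}
  S: {$,a}  A: {$,a}  B: {a}  C: {$,a}
[3] (no change)
  S: {$,a}  A: {$,a}  B: {a}  C: {$,a}

FOLLOW(B) = ["a"]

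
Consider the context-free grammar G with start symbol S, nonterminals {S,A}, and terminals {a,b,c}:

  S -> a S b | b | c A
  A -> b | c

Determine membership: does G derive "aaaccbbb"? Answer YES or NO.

CNF form of G:
  S -> T0 X3 | T2 A | b
  A -> b | c
  T0 -> a
  T1 -> b
  T2 -> c
  X3 -> S T1

CYK table (by increasing span):
  T[0,0] 'a' = {T0}  orig:{}
  T[1,1] 'a' = {T0}  orig:{}
  T[2,2] 'a' = {T0}  orig:{}
  T[3,3] 'c' = {A,T2}  orig:{A}
  T[4,4] 'c' = {A,T2}  orig:{A}
  T[5,5] 'b' = {A,S,T1}  orig:{A,S}
  T[6,6] 'b' = {A,S,T1}  orig:{A,S}
  T[7,7] 'b' = {A,S,T1}  orig:{A,S}
  T[0,1] 'aa' = ∅
  T[1,2] 'aa' = ∅
  T[2,3] 'ac' = ∅
  T[3,4] 'cc' = {S}
  T[4,5] 'cb' = {S}
  T[5,6] 'bb' = {X3}  orig:{}
  T[6,7] 'bb' = {X3}  orig:{}
  T[0,2] 'aaa' = ∅
  T[1,3] 'aac' = ∅
  T[2,4] 'acc' = ∅
  T[3,5] 'ccb' = {X3}  orig:{}
  T[4,6] 'cbb' = {X3}  orig:{}
  T[5,7] 'bbb' = ∅
  T[0,3] 'aaac' = ∅
  T[1,4] 'aacc' = ∅
  T[2,5] 'accb' = {S}
  T[3,6] 'ccbb' = ∅
  T[4,7] 'cbbb' = ∅
  T[0,4] 'aaacc' = ∅
  T[1,5] 'aaccb' = ∅
  T[2,6] 'accbb' = {X3}  orig:{}
  T[3,7] 'ccbbb' = ∅
  T[0,5] 'aaaccb' = ∅
  T[1,6] 'aaccbb' = {S}
  T[2,7] 'accbbb' = ∅
  T[0,6] 'aaaccbb' = ∅
  T[1,7] 'aaccbbb' = {X3}  orig:{}
  T[0,7] 'aaaccbbb' = {S}

S ∈ T[0,7] ⇒ YES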